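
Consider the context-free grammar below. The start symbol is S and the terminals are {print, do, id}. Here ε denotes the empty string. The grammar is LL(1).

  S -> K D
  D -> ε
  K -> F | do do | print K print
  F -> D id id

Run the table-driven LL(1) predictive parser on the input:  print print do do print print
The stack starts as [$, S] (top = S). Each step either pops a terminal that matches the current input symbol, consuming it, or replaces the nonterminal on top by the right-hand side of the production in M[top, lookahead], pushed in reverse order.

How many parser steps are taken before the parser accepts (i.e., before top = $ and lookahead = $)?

11

step 1: stack=$ S  input=print print do do print print $  — expand S -> K D
step 2: stack=$ D K  input=print print do do print print $  — expand K -> print K print
step 3: stack=$ D print K print  input=print print do do print print $  — match print
step 4: stack=$ D print K  input=print do do print print $  — expand K -> print K print
step 5: stack=$ D print print K print  input=print do do print print $  — match print
step 6: stack=$ D print print K  input=do do print print $  — expand K -> do do
step 7: stack=$ D print print do do  input=do do print print $  — match do
step 8: stack=$ D print print do  input=do print print $  — match do
step 9: stack=$ D print print  input=print print $  — match print
step 10: stack=$ D print  input=print $  — match print
step 11: stack=$ D  input=$  — expand D -> ε
Accept reached after 11 steps.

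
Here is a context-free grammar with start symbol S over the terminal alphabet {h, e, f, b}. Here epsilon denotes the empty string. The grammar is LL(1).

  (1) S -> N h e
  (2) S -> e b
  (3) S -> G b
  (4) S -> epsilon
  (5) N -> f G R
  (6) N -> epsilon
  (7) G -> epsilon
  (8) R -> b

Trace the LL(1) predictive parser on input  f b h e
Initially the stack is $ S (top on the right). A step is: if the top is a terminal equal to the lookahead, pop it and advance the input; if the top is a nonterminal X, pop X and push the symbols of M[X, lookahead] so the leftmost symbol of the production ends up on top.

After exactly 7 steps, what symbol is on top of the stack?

step 1: stack=$ S  input=f b h e $  — expand S -> N h e
step 2: stack=$ e h N  input=f b h e $  — expand N -> f G R
step 3: stack=$ e h R G f  input=f b h e $  — match f
step 4: stack=$ e h R G  input=b h e $  — expand G -> epsilon
step 5: stack=$ e h R  input=b h e $  — expand R -> b
step 6: stack=$ e h b  input=b h e $  — match b
step 7: stack=$ e h  input=h e $  — match h
Stack after step 7: $ e (top = e).

e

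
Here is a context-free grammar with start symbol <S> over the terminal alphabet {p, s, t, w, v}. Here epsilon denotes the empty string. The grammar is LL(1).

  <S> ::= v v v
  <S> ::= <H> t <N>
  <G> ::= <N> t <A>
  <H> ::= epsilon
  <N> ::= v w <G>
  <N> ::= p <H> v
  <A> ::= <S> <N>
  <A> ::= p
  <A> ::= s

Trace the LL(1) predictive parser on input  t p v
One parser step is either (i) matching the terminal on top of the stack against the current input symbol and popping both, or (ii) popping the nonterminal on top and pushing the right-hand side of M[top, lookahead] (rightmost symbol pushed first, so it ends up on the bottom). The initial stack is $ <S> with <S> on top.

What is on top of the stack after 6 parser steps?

v

     Stack        Input    Action
  1  $ <S>        t p v $  expand <S> ::= <H> t <N>
  2  $ <N> t <H>  t p v $  expand <H> ::= epsilon
  3  $ <N> t      t p v $  match t
  4  $ <N>        p v $    expand <N> ::= p <H> v
  5  $ v <H> p    p v $    match p
  6  $ v <H>      v $      expand <H> ::= epsilon
Stack after step 6: $ v (top = v).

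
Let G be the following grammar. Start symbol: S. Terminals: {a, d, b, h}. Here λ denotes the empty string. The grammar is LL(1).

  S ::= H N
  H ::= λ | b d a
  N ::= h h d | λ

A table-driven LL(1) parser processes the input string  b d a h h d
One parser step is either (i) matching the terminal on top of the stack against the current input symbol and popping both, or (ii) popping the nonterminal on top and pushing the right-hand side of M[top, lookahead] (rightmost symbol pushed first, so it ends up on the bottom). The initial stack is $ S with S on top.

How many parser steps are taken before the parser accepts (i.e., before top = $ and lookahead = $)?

step 1: stack=$ S  input=b d a h h d $  — expand S ::= H N
step 2: stack=$ N H  input=b d a h h d $  — expand H ::= b d a
step 3: stack=$ N a d b  input=b d a h h d $  — match b
step 4: stack=$ N a d  input=d a h h d $  — match d
step 5: stack=$ N a  input=a h h d $  — match a
step 6: stack=$ N  input=h h d $  — expand N ::= h h d
step 7: stack=$ d h h  input=h h d $  — match h
step 8: stack=$ d h  input=h d $  — match h
step 9: stack=$ d  input=d $  — match d
Accept reached after 9 steps.

9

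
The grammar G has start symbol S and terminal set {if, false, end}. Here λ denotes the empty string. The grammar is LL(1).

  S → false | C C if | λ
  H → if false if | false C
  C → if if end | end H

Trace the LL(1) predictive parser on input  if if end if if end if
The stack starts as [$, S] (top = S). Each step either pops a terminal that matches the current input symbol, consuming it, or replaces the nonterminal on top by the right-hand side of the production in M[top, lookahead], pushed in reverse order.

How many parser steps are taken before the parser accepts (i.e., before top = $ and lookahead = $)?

10

step 1: stack=$ S  input=if if end if if end if $  — expand S → C C if
step 2: stack=$ if C C  input=if if end if if end if $  — expand C → if if end
step 3: stack=$ if C end if if  input=if if end if if end if $  — match if
step 4: stack=$ if C end if  input=if end if if end if $  — match if
step 5: stack=$ if C end  input=end if if end if $  — match end
step 6: stack=$ if C  input=if if end if $  — expand C → if if end
step 7: stack=$ if end if if  input=if if end if $  — match if
step 8: stack=$ if end if  input=if end if $  — match if
step 9: stack=$ if end  input=end if $  — match end
step 10: stack=$ if  input=if $  — match if
Accept reached after 10 steps.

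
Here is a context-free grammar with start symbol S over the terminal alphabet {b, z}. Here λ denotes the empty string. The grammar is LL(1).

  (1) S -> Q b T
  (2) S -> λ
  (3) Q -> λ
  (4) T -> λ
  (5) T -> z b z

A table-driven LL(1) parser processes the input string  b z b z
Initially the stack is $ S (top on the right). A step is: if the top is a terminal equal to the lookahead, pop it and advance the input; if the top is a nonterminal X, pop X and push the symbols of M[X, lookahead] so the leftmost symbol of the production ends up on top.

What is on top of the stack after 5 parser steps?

b

     Stack    Input      Action
  1  $ S      b z b z $  expand S -> Q b T
  2  $ T b Q  b z b z $  expand Q -> λ
  3  $ T b    b z b z $  match b
  4  $ T      z b z $    expand T -> z b z
  5  $ z b z  z b z $    match z
Stack after step 5: $ z b (top = b).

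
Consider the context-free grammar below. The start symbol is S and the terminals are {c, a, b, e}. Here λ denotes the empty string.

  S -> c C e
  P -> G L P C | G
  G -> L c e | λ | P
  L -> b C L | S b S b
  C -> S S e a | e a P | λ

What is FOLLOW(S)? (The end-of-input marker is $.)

FIRST(S) = {c}
FIRST(L) = {b, c}  (via S b S b)
FIRST(C) = {λ, c, e}  (via S S e a)
FIRST(P) = {λ, b, c}  (via G L P C, G)
FIRST(G) = {λ, b, c}  (via L c e, P)
FOLLOW(S) includes $ since S is the start symbol.
FOLLOW(S): in L->S b S b (occurrence 1), S is followed by b S b with FIRST {b}; in L->S b S b (occurrence 2), S is followed by b with FIRST {b}; in C->S S e a (occurrence 1), S is followed by S e a with FIRST {c}; in C->S S e a (occurrence 2), S is followed by e a with FIRST {e}. Thus FOLLOW(S) = {$, b, c, e}.
FOLLOW(P): in P->G L P C, P is followed by C with FIRST {λ, c, e}; in P->G L P C, the suffix after P is nullable (adds nothing new); in G->P, the suffix after P is empty, so FOLLOW(P) ⊇ FOLLOW(G) = {b, c, e}; in C->e a P, the suffix after P is empty, so FOLLOW(P) ⊇ FOLLOW(C) = {b, c, e}. Thus FOLLOW(P) = {b, c, e}.
FOLLOW(G): in P->G L P C, G is followed by L P C with FIRST {b, c}; in P->G, the suffix after G is empty, so FOLLOW(G) ⊇ FOLLOW(P) = {b, c, e}. Thus FOLLOW(G) = {b, c, e}.
FOLLOW(L): in P->G L P C, L is followed by P C with FIRST {λ, b, c, e}; in P->G L P C, the suffix after L is nullable, so FOLLOW(L) ⊇ FOLLOW(P) = {b, c, e}; in G->L c e, L is followed by c e with FIRST {c}; in L->b C L, the suffix after L is empty (adds nothing new). Thus FOLLOW(L) = {b, c, e}.
FOLLOW(C): in S->c C e, C is followed by e with FIRST {e}; in P->G L P C, the suffix after C is empty, so FOLLOW(C) ⊇ FOLLOW(P) = {b, c, e}; in L->b C L, C is followed by L with FIRST {b, c}. Thus FOLLOW(C) = {b, c, e}.

{$, b, c, e}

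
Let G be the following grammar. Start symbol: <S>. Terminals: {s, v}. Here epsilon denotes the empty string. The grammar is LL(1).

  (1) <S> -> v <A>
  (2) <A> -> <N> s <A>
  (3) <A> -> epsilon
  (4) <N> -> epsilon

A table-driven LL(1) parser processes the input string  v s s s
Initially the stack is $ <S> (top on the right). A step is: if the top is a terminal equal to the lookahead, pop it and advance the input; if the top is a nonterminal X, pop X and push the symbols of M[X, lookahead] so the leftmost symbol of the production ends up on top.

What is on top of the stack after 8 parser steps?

step 1: stack=$ <S>  input=v s s s $  — expand <S> -> v <A>
step 2: stack=$ <A> v  input=v s s s $  — match v
step 3: stack=$ <A>  input=s s s $  — expand <A> -> <N> s <A>
step 4: stack=$ <A> s <N>  input=s s s $  — expand <N> -> epsilon
step 5: stack=$ <A> s  input=s s s $  — match s
step 6: stack=$ <A>  input=s s $  — expand <A> -> <N> s <A>
step 7: stack=$ <A> s <N>  input=s s $  — expand <N> -> epsilon
step 8: stack=$ <A> s  input=s s $  — match s
Stack after step 8: $ <A> (top = <A>).

<A>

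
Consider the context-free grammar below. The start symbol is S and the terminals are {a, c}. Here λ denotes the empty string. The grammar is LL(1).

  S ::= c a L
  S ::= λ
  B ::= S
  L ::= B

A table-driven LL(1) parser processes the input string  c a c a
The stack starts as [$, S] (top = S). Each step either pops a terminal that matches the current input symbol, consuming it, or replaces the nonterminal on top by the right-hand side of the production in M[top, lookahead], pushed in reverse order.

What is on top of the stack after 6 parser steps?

c

     Stack    Input      Action
  1  $ S      c a c a $  expand S ::= c a L
  2  $ L a c  c a c a $  match c
  3  $ L a    a c a $    match a
  4  $ L      c a $      expand L ::= B
  5  $ B      c a $      expand B ::= S
  6  $ S      c a $      expand S ::= c a L
Stack after step 6: $ L a c (top = c).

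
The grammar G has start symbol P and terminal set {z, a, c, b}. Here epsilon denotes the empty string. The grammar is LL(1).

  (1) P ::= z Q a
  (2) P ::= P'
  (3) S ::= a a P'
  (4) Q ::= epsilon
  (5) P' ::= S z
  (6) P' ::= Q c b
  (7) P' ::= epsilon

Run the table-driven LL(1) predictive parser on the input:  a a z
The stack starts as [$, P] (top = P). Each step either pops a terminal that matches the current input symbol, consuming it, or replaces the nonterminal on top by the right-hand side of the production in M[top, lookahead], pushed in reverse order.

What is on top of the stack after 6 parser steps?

z

     Stack       Input    Action
  1  $ P         a a z $  expand P ::= P'
  2  $ P'        a a z $  expand P' ::= S z
  3  $ z S       a a z $  expand S ::= a a P'
  4  $ z P' a a  a a z $  match a
  5  $ z P' a    a z $    match a
  6  $ z P'      z $      expand P' ::= epsilon
Stack after step 6: $ z (top = z).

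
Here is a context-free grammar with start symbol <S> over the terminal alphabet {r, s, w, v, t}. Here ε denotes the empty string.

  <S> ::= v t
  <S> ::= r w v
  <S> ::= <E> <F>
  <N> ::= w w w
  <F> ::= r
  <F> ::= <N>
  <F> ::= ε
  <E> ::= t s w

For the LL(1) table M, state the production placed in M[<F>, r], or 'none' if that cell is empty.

<F> ::= r

FIRST(<N>): from <N>::=w w w we get {w}. So FIRST(<N>) = {w}.
FIRST(<E>): from <E>::=t s w we get {t}. So FIRST(<E>) = {t}.
FIRST(<S>): from <S>::=v t we get {v}; from <S>::=r w v we get {r}; from <S>::=<E> <F> we get {t}. So FIRST(<S>) = {r, t, v}.
FIRST(<F>): from <F>::=r we get {r}; from <F>::=<N> we get {w}; from <F>::=ε we get {ε}. So FIRST(<F>) = {ε, r, w}.
FOLLOW(<S>) includes $ since <S> is the start symbol.
FOLLOW(<S>): <S> appears on no right-hand side. Thus FOLLOW(<S>) = {$}.
FOLLOW(<F>): in <S>::=<E> <F>, the suffix after <F> is empty, so FOLLOW(<F>) ⊇ FOLLOW(<S>) = {$}. Thus FOLLOW(<F>) = {$}.
For <F> ::= r: FIRST(r) = {r}, so it goes in M[<F>, t] for t ∈ {r}.
For <F> ::= <N>: FIRST(<N>) = {w}, so it goes in M[<F>, t] for t ∈ {w}.
For <F> ::= ε: FIRST(ε) = {ε}, so it goes in M[<F>, t] for t ∈ {}; since ε ∈ FIRST, also for every t ∈ FOLLOW(<F>) = {$}.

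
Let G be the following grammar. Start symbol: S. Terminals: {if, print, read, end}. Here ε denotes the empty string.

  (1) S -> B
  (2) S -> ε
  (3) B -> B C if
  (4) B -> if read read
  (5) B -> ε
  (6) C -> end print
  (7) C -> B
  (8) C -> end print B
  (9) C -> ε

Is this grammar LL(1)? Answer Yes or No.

FIRST(S) = {ε, end, if}
FIRST(B) = {ε, end, if}
FIRST(C) = {ε, end, if}
FOLLOW(S) = {$}
FOLLOW(B) = {$, end, if}
FOLLOW(C) = {if}
Cell M[B, end] receives both B -> B C if and B -> ε — the grammar is not LL(1).

No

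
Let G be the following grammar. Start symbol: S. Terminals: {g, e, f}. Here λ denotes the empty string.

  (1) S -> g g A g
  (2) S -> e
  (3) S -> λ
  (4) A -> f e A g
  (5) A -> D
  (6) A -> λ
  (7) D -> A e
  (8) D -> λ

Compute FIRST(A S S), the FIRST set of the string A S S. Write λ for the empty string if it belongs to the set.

{λ, e, f, g}

FIRST(S): from S->g g A g we get {g}; from S->e we get {e}; from S->λ we get {λ}. So FIRST(S) = {λ, e, g}.
FIRST(A): from A->f e A g we get {f}; from A->D we get {λ, e, f}; from A->λ we get {λ}. So FIRST(A) = {λ, e, f}.
FIRST(D): from D->A e we get {e, f}; from D->λ we get {λ}. So FIRST(D) = {λ, e, f}.
FIRST(A S S): take FIRST of each symbol in turn, carrying on past any symbol whose FIRST contains λ; result {λ, e, f, g}.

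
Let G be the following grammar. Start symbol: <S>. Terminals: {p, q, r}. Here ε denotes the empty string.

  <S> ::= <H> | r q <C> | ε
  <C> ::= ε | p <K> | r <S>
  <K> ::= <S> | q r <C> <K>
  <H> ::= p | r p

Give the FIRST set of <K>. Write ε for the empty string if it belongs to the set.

FIRST(<C>) = {ε, p, r}
FIRST(<H>) = {p, r}
FIRST(<S>) = {ε, p, r}  (via <H>)
FIRST(<K>) = {ε, p, q, r}  (via <S>)

{ε, p, q, r}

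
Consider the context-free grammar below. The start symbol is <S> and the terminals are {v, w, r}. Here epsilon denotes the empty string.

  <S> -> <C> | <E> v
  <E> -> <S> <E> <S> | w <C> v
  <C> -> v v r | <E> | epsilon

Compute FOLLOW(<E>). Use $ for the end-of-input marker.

FIRST(<S>) = {epsilon, v, w}  (via <C>, <E> v)
FIRST(<E>) = {v, w}  (via <S> <E> <S>)
FIRST(<C>) = {epsilon, v, w}  (via <E>)
FOLLOW(<S>) includes $ since <S> is the start symbol.
FOLLOW(<S>): in <E>-><S> <E> <S> (occurrence 1), <S> is followed by <E> <S> with FIRST {v, w}; in <E>-><S> <E> <S> (occurrence 2), the suffix after <S> is empty, so FOLLOW(<S>) ⊇ FOLLOW(<E>) = {$, v, w}. Thus FOLLOW(<S>) = {$, v, w}.
FOLLOW(<C>): in <S>-><C>, the suffix after <C> is empty, so FOLLOW(<C>) ⊇ FOLLOW(<S>) = {$, v, w}; in <E>->w <C> v, <C> is followed by v with FIRST {v}. Thus FOLLOW(<C>) = {$, v, w}.
FOLLOW(<E>): in <S>-><E> v, <E> is followed by v with FIRST {v}; in <E>-><S> <E> <S>, <E> is followed by <S> with FIRST {epsilon, v, w}; in <E>-><S> <E> <S>, the suffix after <E> is nullable (adds nothing new); in <C>-><E>, the suffix after <E> is empty, so FOLLOW(<E>) ⊇ FOLLOW(<C>) = {$, v, w}. Thus FOLLOW(<E>) = {$, v, w}.

{$, v, w}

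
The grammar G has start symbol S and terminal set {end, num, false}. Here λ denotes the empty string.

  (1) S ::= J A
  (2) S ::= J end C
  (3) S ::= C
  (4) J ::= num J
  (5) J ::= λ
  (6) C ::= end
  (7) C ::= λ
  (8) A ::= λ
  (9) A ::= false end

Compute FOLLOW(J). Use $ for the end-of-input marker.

{$, end, false}

FIRST(J): from J::=num J we get {num}; from J::=λ we get {λ}. So FIRST(J) = {λ, num}.
FIRST(C): from C::=end we get {end}; from C::=λ we get {λ}. So FIRST(C) = {λ, end}.
FIRST(A): from A::=λ we get {λ}; from A::=false end we get {false}. So FIRST(A) = {λ, false}.
FIRST(S): from S::=J A we get {λ, false, num}; from S::=J end C we get {end, num}; from S::=C we get {λ, end}. So FIRST(S) = {λ, end, false, num}.
FOLLOW(S) includes $ since S is the start symbol.
FOLLOW(S): S appears on no right-hand side. Thus FOLLOW(S) = {$}.
FOLLOW(J): in S::=J A, J is followed by A with FIRST {λ, false}; in S::=J A, the suffix after J is nullable, so FOLLOW(J) ⊇ FOLLOW(S) = {$}; in S::=J end C, J is followed by end C with FIRST {end}; in J::=num J, the suffix after J is empty (adds nothing new). Thus FOLLOW(J) = {$, end, false}.
FOLLOW(C): in S::=J end C, the suffix after C is empty, so FOLLOW(C) ⊇ FOLLOW(S) = {$}; in S::=C, the suffix after C is empty, so FOLLOW(C) ⊇ FOLLOW(S) = {$}. Thus FOLLOW(C) = {$}.
FOLLOW(A): in S::=J A, the suffix after A is empty, so FOLLOW(A) ⊇ FOLLOW(S) = {$}. Thus FOLLOW(A) = {$}.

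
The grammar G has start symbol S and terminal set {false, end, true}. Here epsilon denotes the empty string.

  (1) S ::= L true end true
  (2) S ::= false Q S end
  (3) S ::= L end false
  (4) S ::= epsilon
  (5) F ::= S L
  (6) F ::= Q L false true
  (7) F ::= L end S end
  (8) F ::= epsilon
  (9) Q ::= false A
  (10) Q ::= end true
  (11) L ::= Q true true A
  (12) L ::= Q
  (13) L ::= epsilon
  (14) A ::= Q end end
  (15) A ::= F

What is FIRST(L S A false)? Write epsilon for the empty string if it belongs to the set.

FIRST(Q) = {end, false}
FIRST(L) = {epsilon, end, false}  (via Q true true A, Q)
FIRST(S) = {epsilon, end, false, true}  (via L true end true, L end false)
FIRST(F) = {epsilon, end, false, true}  (via S L, Q L false true, L end S end)
FIRST(A) = {epsilon, end, false, true}  (via Q end end, F)
FIRST(L S A false): take FIRST of each symbol in turn, carrying on past any symbol whose FIRST contains epsilon; result {end, false, true}.

{end, false, true}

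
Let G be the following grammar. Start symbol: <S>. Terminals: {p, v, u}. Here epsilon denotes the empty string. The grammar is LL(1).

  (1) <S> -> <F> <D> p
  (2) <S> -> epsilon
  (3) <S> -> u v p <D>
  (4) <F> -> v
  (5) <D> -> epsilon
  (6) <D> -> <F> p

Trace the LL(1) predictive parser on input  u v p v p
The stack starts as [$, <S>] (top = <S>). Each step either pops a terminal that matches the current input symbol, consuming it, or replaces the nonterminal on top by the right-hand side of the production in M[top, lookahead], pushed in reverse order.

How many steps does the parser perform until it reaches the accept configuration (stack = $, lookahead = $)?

8

step 1: stack=$ <S>  input=u v p v p $  — expand <S> -> u v p <D>
step 2: stack=$ <D> p v u  input=u v p v p $  — match u
step 3: stack=$ <D> p v  input=v p v p $  — match v
step 4: stack=$ <D> p  input=p v p $  — match p
step 5: stack=$ <D>  input=v p $  — expand <D> -> <F> p
step 6: stack=$ p <F>  input=v p $  — expand <F> -> v
step 7: stack=$ p v  input=v p $  — match v
step 8: stack=$ p  input=p $  — match p
Accept reached after 8 steps.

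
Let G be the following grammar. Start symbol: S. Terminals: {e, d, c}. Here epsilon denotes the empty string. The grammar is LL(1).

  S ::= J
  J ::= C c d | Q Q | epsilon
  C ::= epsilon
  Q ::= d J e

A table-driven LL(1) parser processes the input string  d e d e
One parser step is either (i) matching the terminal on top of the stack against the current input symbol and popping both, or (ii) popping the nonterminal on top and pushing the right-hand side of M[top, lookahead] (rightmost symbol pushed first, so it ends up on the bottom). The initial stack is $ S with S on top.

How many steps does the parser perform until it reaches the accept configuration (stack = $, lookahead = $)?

      Stack      Input      Action
   1  $ S        d e d e $  expand S ::= J
   2  $ J        d e d e $  expand J ::= Q Q
   3  $ Q Q      d e d e $  expand Q ::= d J e
   4  $ Q e J d  d e d e $  match d
   5  $ Q e J    e d e $    expand J ::= epsilon
   6  $ Q e      e d e $    match e
   7  $ Q        d e $      expand Q ::= d J e
   8  $ e J d    d e $      match d
   9  $ e J      e $        expand J ::= epsilon
  10  $ e        e $        match e
Accept reached after 10 steps.

10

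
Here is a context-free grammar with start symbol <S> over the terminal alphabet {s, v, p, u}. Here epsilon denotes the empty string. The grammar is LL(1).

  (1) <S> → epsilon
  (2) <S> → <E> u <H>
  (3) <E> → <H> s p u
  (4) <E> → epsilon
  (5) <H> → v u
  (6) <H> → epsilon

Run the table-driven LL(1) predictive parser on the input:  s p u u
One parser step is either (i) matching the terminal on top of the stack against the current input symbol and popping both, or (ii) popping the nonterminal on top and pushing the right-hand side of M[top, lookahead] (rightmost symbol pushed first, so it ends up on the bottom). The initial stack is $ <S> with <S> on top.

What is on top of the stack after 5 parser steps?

step 1: stack=$ <S>  input=s p u u $  — expand <S> → <E> u <H>
step 2: stack=$ <H> u <E>  input=s p u u $  — expand <E> → <H> s p u
step 3: stack=$ <H> u u p s <H>  input=s p u u $  — expand <H> → epsilon
step 4: stack=$ <H> u u p s  input=s p u u $  — match s
step 5: stack=$ <H> u u p  input=p u u $  — match p
Stack after step 5: $ <H> u u (top = u).

u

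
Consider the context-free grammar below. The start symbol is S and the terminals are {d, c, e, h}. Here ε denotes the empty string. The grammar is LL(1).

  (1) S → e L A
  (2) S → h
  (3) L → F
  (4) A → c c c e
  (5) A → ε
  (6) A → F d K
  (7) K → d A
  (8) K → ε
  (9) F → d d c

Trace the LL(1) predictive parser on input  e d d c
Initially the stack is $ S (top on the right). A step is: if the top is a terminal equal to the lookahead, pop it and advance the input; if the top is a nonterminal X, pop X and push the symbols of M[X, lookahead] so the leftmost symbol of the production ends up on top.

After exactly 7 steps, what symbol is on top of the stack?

A

     Stack      Input      Action
  1  $ S        e d d c $  expand S → e L A
  2  $ A L e    e d d c $  match e
  3  $ A L      d d c $    expand L → F
  4  $ A F      d d c $    expand F → d d c
  5  $ A c d d  d d c $    match d
  6  $ A c d    d c $      match d
  7  $ A c      c $        match c
Stack after step 7: $ A (top = A).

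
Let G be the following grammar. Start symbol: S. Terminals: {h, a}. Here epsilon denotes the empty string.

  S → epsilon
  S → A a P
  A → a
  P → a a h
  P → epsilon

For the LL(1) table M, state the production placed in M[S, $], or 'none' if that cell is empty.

FIRST(A) = {a}
FIRST(P) = {epsilon, a}
FIRST(S) = {epsilon, a}  (via A a P)
FOLLOW(S) includes $ since S is the start symbol.
FOLLOW(S): S appears on no right-hand side. Thus FOLLOW(S) = {$}.
For S → epsilon: FIRST(epsilon) = {epsilon}, so it goes in M[S, t] for t ∈ {}; since epsilon ∈ FIRST, also for every t ∈ FOLLOW(S) = {$}.
For S → A a P: FIRST(A a P) = {a}, so it goes in M[S, t] for t ∈ {a}.

S → epsilon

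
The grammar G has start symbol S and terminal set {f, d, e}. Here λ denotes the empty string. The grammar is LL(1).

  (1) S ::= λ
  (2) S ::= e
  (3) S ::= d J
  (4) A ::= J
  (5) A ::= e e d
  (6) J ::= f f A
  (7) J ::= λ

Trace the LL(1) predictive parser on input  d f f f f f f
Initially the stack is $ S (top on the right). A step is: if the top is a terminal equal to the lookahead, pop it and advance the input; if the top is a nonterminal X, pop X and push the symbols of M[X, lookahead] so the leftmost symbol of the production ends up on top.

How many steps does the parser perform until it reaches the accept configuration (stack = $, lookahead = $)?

15

step 1: stack=$ S  input=d f f f f f f $  — expand S ::= d J
step 2: stack=$ J d  input=d f f f f f f $  — match d
step 3: stack=$ J  input=f f f f f f $  — expand J ::= f f A
step 4: stack=$ A f f  input=f f f f f f $  — match f
step 5: stack=$ A f  input=f f f f f $  — match f
step 6: stack=$ A  input=f f f f $  — expand A ::= J
step 7: stack=$ J  input=f f f f $  — expand J ::= f f A
step 8: stack=$ A f f  input=f f f f $  — match f
step 9: stack=$ A f  input=f f f $  — match f
step 10: stack=$ A  input=f f $  — expand A ::= J
step 11: stack=$ J  input=f f $  — expand J ::= f f A
step 12: stack=$ A f f  input=f f $  — match f
step 13: stack=$ A f  input=f $  — match f
step 14: stack=$ A  input=$  — expand A ::= J
step 15: stack=$ J  input=$  — expand J ::= λ
Accept reached after 15 steps.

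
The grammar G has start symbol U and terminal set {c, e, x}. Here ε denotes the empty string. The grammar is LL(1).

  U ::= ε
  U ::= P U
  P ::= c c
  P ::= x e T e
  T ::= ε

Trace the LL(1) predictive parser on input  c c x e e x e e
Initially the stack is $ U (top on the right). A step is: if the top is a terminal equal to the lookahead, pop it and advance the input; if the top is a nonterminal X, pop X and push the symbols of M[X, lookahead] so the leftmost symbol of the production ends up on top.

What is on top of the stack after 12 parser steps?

x

      Stack        Input              Action
   1  $ U          c c x e e x e e $  expand U ::= P U
   2  $ U P        c c x e e x e e $  expand P ::= c c
   3  $ U c c      c c x e e x e e $  match c
   4  $ U c        c x e e x e e $    match c
   5  $ U          x e e x e e $      expand U ::= P U
   6  $ U P        x e e x e e $      expand P ::= x e T e
   7  $ U e T e x  x e e x e e $      match x
   8  $ U e T e    e e x e e $        match e
   9  $ U e T      e x e e $          expand T ::= ε
  10  $ U e        e x e e $          match e
  11  $ U          x e e $            expand U ::= P U
  12  $ U P        x e e $            expand P ::= x e T e
Stack after step 12: $ U e T e x (top = x).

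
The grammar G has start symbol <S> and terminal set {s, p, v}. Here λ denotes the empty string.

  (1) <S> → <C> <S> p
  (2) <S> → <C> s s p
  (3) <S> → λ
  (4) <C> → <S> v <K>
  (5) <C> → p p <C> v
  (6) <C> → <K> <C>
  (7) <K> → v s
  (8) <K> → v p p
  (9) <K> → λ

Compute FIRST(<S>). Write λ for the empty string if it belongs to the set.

FIRST(<K>): from <K>→v s we get {v}; from <K>→v p p we get {v}; from <K>→λ we get {λ}. So FIRST(<K>) = {λ, v}.
FIRST(<S>): from <S>→<C> <S> p we get {p, v}; from <S>→<C> s s p we get {p, v}; from <S>→λ we get {λ}. So FIRST(<S>) = {λ, p, v}.
FIRST(<C>): from <C>→<S> v <K> we get {p, v}; from <C>→p p <C> v we get {p}; from <C>→<K> <C> we get {p, v}. So FIRST(<C>) = {p, v}.

{λ, p, v}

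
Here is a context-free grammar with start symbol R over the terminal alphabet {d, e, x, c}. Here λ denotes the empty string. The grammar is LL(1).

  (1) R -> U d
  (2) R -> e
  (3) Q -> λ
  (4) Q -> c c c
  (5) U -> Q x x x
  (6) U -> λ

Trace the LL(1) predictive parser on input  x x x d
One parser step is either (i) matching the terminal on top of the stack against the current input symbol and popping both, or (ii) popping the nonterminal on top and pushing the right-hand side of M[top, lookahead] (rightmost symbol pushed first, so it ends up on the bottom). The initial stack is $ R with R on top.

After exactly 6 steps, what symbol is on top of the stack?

     Stack        Input      Action
  1  $ R          x x x d $  expand R -> U d
  2  $ d U        x x x d $  expand U -> Q x x x
  3  $ d x x x Q  x x x d $  expand Q -> λ
  4  $ d x x x    x x x d $  match x
  5  $ d x x      x x d $    match x
  6  $ d x        x d $      match x
Stack after step 6: $ d (top = d).

d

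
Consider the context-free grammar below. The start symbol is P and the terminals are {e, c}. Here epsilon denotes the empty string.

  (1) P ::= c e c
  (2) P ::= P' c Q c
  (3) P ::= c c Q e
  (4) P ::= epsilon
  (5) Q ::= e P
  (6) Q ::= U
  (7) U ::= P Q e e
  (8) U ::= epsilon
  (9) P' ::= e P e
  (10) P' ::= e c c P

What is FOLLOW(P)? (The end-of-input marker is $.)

FIRST(P'): from P'::=e P e we get {e}; from P'::=e c c P we get {e}. So FIRST(P') = {e}.
FIRST(P): from P::=c e c we get {c}; from P::=P' c Q c we get {e}; from P::=c c Q e we get {c}; from P::=epsilon we get {epsilon}. So FIRST(P) = {epsilon, c, e}.
FIRST(Q): from Q::=e P we get {e}; from Q::=U we get {epsilon, c, e}. So FIRST(Q) = {epsilon, c, e}.
FIRST(U): from U::=P Q e e we get {c, e}; from U::=epsilon we get {epsilon}. So FIRST(U) = {epsilon, c, e}.
FOLLOW(P) includes $ since P is the start symbol.
FOLLOW(Q): in P::=P' c Q c, Q is followed by c with FIRST {c}; in P::=c c Q e, Q is followed by e with FIRST {e}; in U::=P Q e e, Q is followed by e e with FIRST {e}. Thus FOLLOW(Q) = {c, e}.
FOLLOW(U): in Q::=U, the suffix after U is empty, so FOLLOW(U) ⊇ FOLLOW(Q) = {c, e}. Thus FOLLOW(U) = {c, e}.
FOLLOW(P'): in P::=P' c Q c, P' is followed by c Q c with FIRST {c}. Thus FOLLOW(P') = {c}.
FOLLOW(P): in Q::=e P, the suffix after P is empty, so FOLLOW(P) ⊇ FOLLOW(Q) = {c, e}; in U::=P Q e e, P is followed by Q e e with FIRST {c, e}; in P'::=e P e, P is followed by e with FIRST {e}; in P'::=e c c P, the suffix after P is empty, so FOLLOW(P) ⊇ FOLLOW(P') = {c}. Thus FOLLOW(P) = {$, c, e}.

{$, c, e}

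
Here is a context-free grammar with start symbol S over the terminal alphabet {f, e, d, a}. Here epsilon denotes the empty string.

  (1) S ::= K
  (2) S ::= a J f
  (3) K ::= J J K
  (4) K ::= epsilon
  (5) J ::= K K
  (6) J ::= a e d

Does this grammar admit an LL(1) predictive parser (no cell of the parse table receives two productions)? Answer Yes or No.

FIRST(S) = {epsilon, a}
FIRST(K) = {epsilon, a}
FIRST(J) = {epsilon, a}
FOLLOW(S) = {$}
FOLLOW(K) = {$, a, f}
FOLLOW(J) = {$, a, f}
Cell M[J, a] receives both J ::= K K and J ::= a e d — the grammar is not LL(1).

No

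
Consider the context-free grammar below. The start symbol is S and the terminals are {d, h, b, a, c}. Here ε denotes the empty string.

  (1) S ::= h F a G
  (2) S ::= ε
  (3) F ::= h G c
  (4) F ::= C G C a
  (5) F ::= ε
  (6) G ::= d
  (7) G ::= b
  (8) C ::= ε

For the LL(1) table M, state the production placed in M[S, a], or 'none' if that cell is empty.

FIRST(S): from S::=h F a G we get {h}; from S::=ε we get {ε}. So FIRST(S) = {ε, h}.
FIRST(G): from G::=d we get {d}; from G::=b we get {b}. So FIRST(G) = {b, d}.
FIRST(C): from C::=ε we get {ε}. So FIRST(C) = {ε}.
FIRST(F): from F::=h G c we get {h}; from F::=C G C a we get {b, d}; from F::=ε we get {ε}. So FIRST(F) = {ε, b, d, h}.
FOLLOW(S) includes $ since S is the start symbol.
FOLLOW(S): S appears on no right-hand side. Thus FOLLOW(S) = {$}.
For S ::= h F a G: FIRST(h F a G) = {h}, so it goes in M[S, t] for t ∈ {h}.
For S ::= ε: FIRST(ε) = {ε}, so it goes in M[S, t] for t ∈ {}; since ε ∈ FIRST, also for every t ∈ FOLLOW(S) = {$}.
None of these place a production in M[S, a].

none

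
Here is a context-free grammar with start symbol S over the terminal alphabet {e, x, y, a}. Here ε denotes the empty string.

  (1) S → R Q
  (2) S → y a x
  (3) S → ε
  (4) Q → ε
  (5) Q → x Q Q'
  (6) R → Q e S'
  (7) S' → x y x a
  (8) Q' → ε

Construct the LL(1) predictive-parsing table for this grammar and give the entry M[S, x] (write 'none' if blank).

FIRST(Q) = {ε, x}
FIRST(S') = {x}
FIRST(Q') = {ε}
FIRST(R) = {e, x}  (via Q e S')
FIRST(S) = {ε, e, x, y}  (via R Q)
FOLLOW(S) includes $ since S is the start symbol.
FOLLOW(S): S appears on no right-hand side. Thus FOLLOW(S) = {$}.
For S → R Q: FIRST(R Q) = {e, x}, so it goes in M[S, t] for t ∈ {e, x}.
For S → y a x: FIRST(y a x) = {y}, so it goes in M[S, t] for t ∈ {y}.
For S → ε: FIRST(ε) = {ε}, so it goes in M[S, t] for t ∈ {}; since ε ∈ FIRST, also for every t ∈ FOLLOW(S) = {$}.

S → R Q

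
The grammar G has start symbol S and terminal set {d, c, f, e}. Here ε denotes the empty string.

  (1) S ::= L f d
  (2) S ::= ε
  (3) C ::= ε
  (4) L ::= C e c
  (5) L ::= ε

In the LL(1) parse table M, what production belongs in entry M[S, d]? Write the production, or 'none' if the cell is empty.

none

FIRST(C): from C::=ε we get {ε}. So FIRST(C) = {ε}.
FIRST(L): from L::=C e c we get {e}; from L::=ε we get {ε}. So FIRST(L) = {ε, e}.
FIRST(S): from S::=L f d we get {e, f}; from S::=ε we get {ε}. So FIRST(S) = {ε, e, f}.
FOLLOW(S) includes $ since S is the start symbol.
FOLLOW(S): S appears on no right-hand side. Thus FOLLOW(S) = {$}.
For S ::= L f d: FIRST(L f d) = {e, f}, so it goes in M[S, t] for t ∈ {e, f}.
For S ::= ε: FIRST(ε) = {ε}, so it goes in M[S, t] for t ∈ {}; since ε ∈ FIRST, also for every t ∈ FOLLOW(S) = {$}.
None of these place a production in M[S, d].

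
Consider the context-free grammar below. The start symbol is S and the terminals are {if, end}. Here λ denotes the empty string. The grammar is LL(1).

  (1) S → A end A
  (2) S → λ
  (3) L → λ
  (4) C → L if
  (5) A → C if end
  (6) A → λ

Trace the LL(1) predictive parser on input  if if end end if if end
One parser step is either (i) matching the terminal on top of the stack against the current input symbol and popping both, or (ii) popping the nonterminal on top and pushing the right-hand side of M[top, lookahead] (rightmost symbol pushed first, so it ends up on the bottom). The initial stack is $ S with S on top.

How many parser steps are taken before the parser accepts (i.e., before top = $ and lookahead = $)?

14

      Stack                Input                      Action
   1  $ S                  if if end end if if end $  expand S → A end A
   2  $ A end A            if if end end if if end $  expand A → C if end
   3  $ A end end if C     if if end end if if end $  expand C → L if
   4  $ A end end if if L  if if end end if if end $  expand L → λ
   5  $ A end end if if    if if end end if if end $  match if
   6  $ A end end if       if end end if if end $     match if
   7  $ A end end          end end if if end $        match end
   8  $ A end              end if if end $            match end
   9  $ A                  if if end $                expand A → C if end
  10  $ end if C           if if end $                expand C → L if
  11  $ end if if L        if if end $                expand L → λ
  12  $ end if if          if if end $                match if
  13  $ end if             if end $                   match if
  14  $ end                end $                      match end
Accept reached after 14 steps.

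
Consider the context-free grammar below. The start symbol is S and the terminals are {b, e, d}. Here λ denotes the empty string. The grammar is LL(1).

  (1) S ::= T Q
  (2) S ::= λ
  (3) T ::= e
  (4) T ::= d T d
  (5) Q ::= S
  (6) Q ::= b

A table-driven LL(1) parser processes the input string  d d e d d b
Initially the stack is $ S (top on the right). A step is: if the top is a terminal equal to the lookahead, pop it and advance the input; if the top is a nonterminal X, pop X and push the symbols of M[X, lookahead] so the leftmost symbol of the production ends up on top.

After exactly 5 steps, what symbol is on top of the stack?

T

step 1: stack=$ S  input=d d e d d b $  — expand S ::= T Q
step 2: stack=$ Q T  input=d d e d d b $  — expand T ::= d T d
step 3: stack=$ Q d T d  input=d d e d d b $  — match d
step 4: stack=$ Q d T  input=d e d d b $  — expand T ::= d T d
step 5: stack=$ Q d d T d  input=d e d d b $  — match d
Stack after step 5: $ Q d d T (top = T).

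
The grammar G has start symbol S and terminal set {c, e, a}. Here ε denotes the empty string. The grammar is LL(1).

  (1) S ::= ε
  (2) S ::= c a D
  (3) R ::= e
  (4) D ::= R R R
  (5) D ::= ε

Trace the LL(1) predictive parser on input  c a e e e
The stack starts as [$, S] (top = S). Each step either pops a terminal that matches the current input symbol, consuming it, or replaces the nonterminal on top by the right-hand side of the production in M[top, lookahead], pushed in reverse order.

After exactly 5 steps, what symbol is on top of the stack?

e

     Stack    Input        Action
  1  $ S      c a e e e $  expand S ::= c a D
  2  $ D a c  c a e e e $  match c
  3  $ D a    a e e e $    match a
  4  $ D      e e e $      expand D ::= R R R
  5  $ R R R  e e e $      expand R ::= e
Stack after step 5: $ R R e (top = e).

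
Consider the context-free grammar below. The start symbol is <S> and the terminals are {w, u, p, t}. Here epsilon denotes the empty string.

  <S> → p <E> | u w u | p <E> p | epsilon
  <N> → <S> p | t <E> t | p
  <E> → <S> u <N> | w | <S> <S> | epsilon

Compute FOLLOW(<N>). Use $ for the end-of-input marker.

{$, p, t, u}

FIRST(<S>): from <S>→p <E> we get {p}; from <S>→u w u we get {u}; from <S>→p <E> p we get {p}; from <S>→epsilon we get {epsilon}. So FIRST(<S>) = {epsilon, p, u}.
FIRST(<N>): from <N>→<S> p we get {p, u}; from <N>→t <E> t we get {t}; from <N>→p we get {p}. So FIRST(<N>) = {p, t, u}.
FIRST(<E>): from <E>→<S> u <N> we get {p, u}; from <E>→w we get {w}; from <E>→<S> <S> we get {epsilon, p, u}; from <E>→epsilon we get {epsilon}. So FIRST(<E>) = {epsilon, p, u, w}.
FOLLOW(<S>) includes $ since <S> is the start symbol.
FOLLOW(<S>): in <N>→<S> p, <S> is followed by p with FIRST {p}; in <E>→<S> u <N>, <S> is followed by u <N> with FIRST {u}; in <E>→<S> <S> (occurrence 1), <S> is followed by <S> with FIRST {epsilon, p, u}; in <E>→<S> <S> (occurrence 1), the suffix after <S> is nullable, so FOLLOW(<S>) ⊇ FOLLOW(<E>) = {$, p, t, u}; in <E>→<S> <S> (occurrence 2), the suffix after <S> is empty, so FOLLOW(<S>) ⊇ FOLLOW(<E>) = {$, p, t, u}. Thus FOLLOW(<S>) = {$, p, t, u}.
FOLLOW(<E>): in <S>→p <E>, the suffix after <E> is empty, so FOLLOW(<E>) ⊇ FOLLOW(<S>) = {$, p, t, u}; in <S>→p <E> p, <E> is followed by p with FIRST {p}; in <N>→t <E> t, <E> is followed by t with FIRST {t}. Thus FOLLOW(<E>) = {$, p, t, u}.
FOLLOW(<N>): in <E>→<S> u <N>, the suffix after <N> is empty, so FOLLOW(<N>) ⊇ FOLLOW(<E>) = {$, p, t, u}. Thus FOLLOW(<N>) = {$, p, t, u}.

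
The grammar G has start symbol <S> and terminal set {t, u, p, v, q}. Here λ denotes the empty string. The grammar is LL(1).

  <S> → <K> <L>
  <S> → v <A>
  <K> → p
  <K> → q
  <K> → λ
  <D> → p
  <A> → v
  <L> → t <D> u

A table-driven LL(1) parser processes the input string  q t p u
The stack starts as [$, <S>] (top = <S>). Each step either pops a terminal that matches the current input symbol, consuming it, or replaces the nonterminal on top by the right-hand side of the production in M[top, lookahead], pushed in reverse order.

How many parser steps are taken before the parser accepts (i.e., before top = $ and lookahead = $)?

8

     Stack      Input      Action
  1  $ <S>      q t p u $  expand <S> → <K> <L>
  2  $ <L> <K>  q t p u $  expand <K> → q
  3  $ <L> q    q t p u $  match q
  4  $ <L>      t p u $    expand <L> → t <D> u
  5  $ u <D> t  t p u $    match t
  6  $ u <D>    p u $      expand <D> → p
  7  $ u p      p u $      match p
  8  $ u        u $        match u
Accept reached after 8 steps.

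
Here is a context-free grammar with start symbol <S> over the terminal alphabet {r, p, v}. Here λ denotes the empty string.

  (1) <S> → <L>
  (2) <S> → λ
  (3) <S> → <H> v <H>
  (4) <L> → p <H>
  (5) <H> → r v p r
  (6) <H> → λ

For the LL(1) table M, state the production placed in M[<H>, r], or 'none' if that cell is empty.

<H> → r v p r

FIRST(<L>): from <L>→p <H> we get {p}. So FIRST(<L>) = {p}.
FIRST(<H>): from <H>→r v p r we get {r}; from <H>→λ we get {λ}. So FIRST(<H>) = {λ, r}.
FIRST(<S>): from <S>→<L> we get {p}; from <S>→λ we get {λ}; from <S>→<H> v <H> we get {r, v}. So FIRST(<S>) = {λ, p, r, v}.
FOLLOW(<S>) includes $ since <S> is the start symbol.
FOLLOW(<S>): <S> appears on no right-hand side. Thus FOLLOW(<S>) = {$}.
FOLLOW(<L>): in <S>→<L>, the suffix after <L> is empty, so FOLLOW(<L>) ⊇ FOLLOW(<S>) = {$}. Thus FOLLOW(<L>) = {$}.
FOLLOW(<H>): in <S>→<H> v <H> (occurrence 1), <H> is followed by v <H> with FIRST {v}; in <S>→<H> v <H> (occurrence 2), the suffix after <H> is empty, so FOLLOW(<H>) ⊇ FOLLOW(<S>) = {$}; in <L>→p <H>, the suffix after <H> is empty, so FOLLOW(<H>) ⊇ FOLLOW(<L>) = {$}. Thus FOLLOW(<H>) = {$, v}.
For <H> → r v p r: FIRST(r v p r) = {r}, so it goes in M[<H>, t] for t ∈ {r}.
For <H> → λ: FIRST(λ) = {λ}, so it goes in M[<H>, t] for t ∈ {}; since λ ∈ FIRST, also for every t ∈ FOLLOW(<H>) = {$, v}.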